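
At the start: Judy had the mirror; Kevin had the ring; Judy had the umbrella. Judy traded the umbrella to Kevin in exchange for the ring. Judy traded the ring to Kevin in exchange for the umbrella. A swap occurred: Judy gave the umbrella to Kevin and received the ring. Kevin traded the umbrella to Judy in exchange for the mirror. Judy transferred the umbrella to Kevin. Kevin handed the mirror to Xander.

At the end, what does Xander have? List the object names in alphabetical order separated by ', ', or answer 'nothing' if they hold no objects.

Answer: mirror

Derivation:
Tracking all object holders:
Start: mirror:Judy, ring:Kevin, umbrella:Judy
Event 1 (swap umbrella<->ring: now umbrella:Kevin, ring:Judy). State: mirror:Judy, ring:Judy, umbrella:Kevin
Event 2 (swap ring<->umbrella: now ring:Kevin, umbrella:Judy). State: mirror:Judy, ring:Kevin, umbrella:Judy
Event 3 (swap umbrella<->ring: now umbrella:Kevin, ring:Judy). State: mirror:Judy, ring:Judy, umbrella:Kevin
Event 4 (swap umbrella<->mirror: now umbrella:Judy, mirror:Kevin). State: mirror:Kevin, ring:Judy, umbrella:Judy
Event 5 (give umbrella: Judy -> Kevin). State: mirror:Kevin, ring:Judy, umbrella:Kevin
Event 6 (give mirror: Kevin -> Xander). State: mirror:Xander, ring:Judy, umbrella:Kevin

Final state: mirror:Xander, ring:Judy, umbrella:Kevin
Xander holds: mirror.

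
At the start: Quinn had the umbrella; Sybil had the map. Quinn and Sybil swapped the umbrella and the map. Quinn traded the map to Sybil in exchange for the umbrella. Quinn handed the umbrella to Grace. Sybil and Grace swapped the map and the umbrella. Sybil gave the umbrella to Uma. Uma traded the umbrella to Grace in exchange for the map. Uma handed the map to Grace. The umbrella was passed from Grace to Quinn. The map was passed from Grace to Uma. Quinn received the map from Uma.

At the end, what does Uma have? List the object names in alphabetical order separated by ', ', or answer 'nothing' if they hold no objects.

Answer: nothing

Derivation:
Tracking all object holders:
Start: umbrella:Quinn, map:Sybil
Event 1 (swap umbrella<->map: now umbrella:Sybil, map:Quinn). State: umbrella:Sybil, map:Quinn
Event 2 (swap map<->umbrella: now map:Sybil, umbrella:Quinn). State: umbrella:Quinn, map:Sybil
Event 3 (give umbrella: Quinn -> Grace). State: umbrella:Grace, map:Sybil
Event 4 (swap map<->umbrella: now map:Grace, umbrella:Sybil). State: umbrella:Sybil, map:Grace
Event 5 (give umbrella: Sybil -> Uma). State: umbrella:Uma, map:Grace
Event 6 (swap umbrella<->map: now umbrella:Grace, map:Uma). State: umbrella:Grace, map:Uma
Event 7 (give map: Uma -> Grace). State: umbrella:Grace, map:Grace
Event 8 (give umbrella: Grace -> Quinn). State: umbrella:Quinn, map:Grace
Event 9 (give map: Grace -> Uma). State: umbrella:Quinn, map:Uma
Event 10 (give map: Uma -> Quinn). State: umbrella:Quinn, map:Quinn

Final state: umbrella:Quinn, map:Quinn
Uma holds: (nothing).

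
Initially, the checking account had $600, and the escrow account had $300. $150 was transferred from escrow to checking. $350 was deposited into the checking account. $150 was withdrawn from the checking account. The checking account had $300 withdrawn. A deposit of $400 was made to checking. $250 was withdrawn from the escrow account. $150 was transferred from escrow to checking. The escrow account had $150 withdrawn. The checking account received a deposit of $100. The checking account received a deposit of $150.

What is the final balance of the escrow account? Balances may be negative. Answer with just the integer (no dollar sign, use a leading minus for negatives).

Answer: -400

Derivation:
Tracking account balances step by step:
Start: checking=600, escrow=300
Event 1 (transfer 150 escrow -> checking): escrow: 300 - 150 = 150, checking: 600 + 150 = 750. Balances: checking=750, escrow=150
Event 2 (deposit 350 to checking): checking: 750 + 350 = 1100. Balances: checking=1100, escrow=150
Event 3 (withdraw 150 from checking): checking: 1100 - 150 = 950. Balances: checking=950, escrow=150
Event 4 (withdraw 300 from checking): checking: 950 - 300 = 650. Balances: checking=650, escrow=150
Event 5 (deposit 400 to checking): checking: 650 + 400 = 1050. Balances: checking=1050, escrow=150
Event 6 (withdraw 250 from escrow): escrow: 150 - 250 = -100. Balances: checking=1050, escrow=-100
Event 7 (transfer 150 escrow -> checking): escrow: -100 - 150 = -250, checking: 1050 + 150 = 1200. Balances: checking=1200, escrow=-250
Event 8 (withdraw 150 from escrow): escrow: -250 - 150 = -400. Balances: checking=1200, escrow=-400
Event 9 (deposit 100 to checking): checking: 1200 + 100 = 1300. Balances: checking=1300, escrow=-400
Event 10 (deposit 150 to checking): checking: 1300 + 150 = 1450. Balances: checking=1450, escrow=-400

Final balance of escrow: -400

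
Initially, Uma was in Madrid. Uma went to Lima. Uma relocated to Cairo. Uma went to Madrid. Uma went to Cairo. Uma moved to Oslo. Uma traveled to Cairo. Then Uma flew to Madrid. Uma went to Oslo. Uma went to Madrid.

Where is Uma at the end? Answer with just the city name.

Answer: Madrid

Derivation:
Tracking Uma's location:
Start: Uma is in Madrid.
After move 1: Madrid -> Lima. Uma is in Lima.
After move 2: Lima -> Cairo. Uma is in Cairo.
After move 3: Cairo -> Madrid. Uma is in Madrid.
After move 4: Madrid -> Cairo. Uma is in Cairo.
After move 5: Cairo -> Oslo. Uma is in Oslo.
After move 6: Oslo -> Cairo. Uma is in Cairo.
After move 7: Cairo -> Madrid. Uma is in Madrid.
After move 8: Madrid -> Oslo. Uma is in Oslo.
After move 9: Oslo -> Madrid. Uma is in Madrid.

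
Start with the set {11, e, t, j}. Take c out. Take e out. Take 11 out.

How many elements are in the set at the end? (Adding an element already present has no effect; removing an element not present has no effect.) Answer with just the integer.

Tracking the set through each operation:
Start: {11, e, j, t}
Event 1 (remove c): not present, no change. Set: {11, e, j, t}
Event 2 (remove e): removed. Set: {11, j, t}
Event 3 (remove 11): removed. Set: {j, t}

Final set: {j, t} (size 2)

Answer: 2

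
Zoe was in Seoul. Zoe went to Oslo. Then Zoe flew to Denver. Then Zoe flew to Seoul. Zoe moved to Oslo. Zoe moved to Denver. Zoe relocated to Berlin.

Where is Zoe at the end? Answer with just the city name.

Answer: Berlin

Derivation:
Tracking Zoe's location:
Start: Zoe is in Seoul.
After move 1: Seoul -> Oslo. Zoe is in Oslo.
After move 2: Oslo -> Denver. Zoe is in Denver.
After move 3: Denver -> Seoul. Zoe is in Seoul.
After move 4: Seoul -> Oslo. Zoe is in Oslo.
After move 5: Oslo -> Denver. Zoe is in Denver.
After move 6: Denver -> Berlin. Zoe is in Berlin.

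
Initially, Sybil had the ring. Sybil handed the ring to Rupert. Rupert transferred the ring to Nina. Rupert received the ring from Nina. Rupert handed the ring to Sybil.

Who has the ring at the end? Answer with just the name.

Answer: Sybil

Derivation:
Tracking the ring through each event:
Start: Sybil has the ring.
After event 1: Rupert has the ring.
After event 2: Nina has the ring.
After event 3: Rupert has the ring.
After event 4: Sybil has the ring.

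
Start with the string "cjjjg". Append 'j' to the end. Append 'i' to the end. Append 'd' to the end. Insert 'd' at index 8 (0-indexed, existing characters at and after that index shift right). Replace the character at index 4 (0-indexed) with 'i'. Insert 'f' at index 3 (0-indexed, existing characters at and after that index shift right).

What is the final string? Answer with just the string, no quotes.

Answer: cjjfjijidd

Derivation:
Applying each edit step by step:
Start: "cjjjg"
Op 1 (append 'j'): "cjjjg" -> "cjjjgj"
Op 2 (append 'i'): "cjjjgj" -> "cjjjgji"
Op 3 (append 'd'): "cjjjgji" -> "cjjjgjid"
Op 4 (insert 'd' at idx 8): "cjjjgjid" -> "cjjjgjidd"
Op 5 (replace idx 4: 'g' -> 'i'): "cjjjgjidd" -> "cjjjijidd"
Op 6 (insert 'f' at idx 3): "cjjjijidd" -> "cjjfjijidd"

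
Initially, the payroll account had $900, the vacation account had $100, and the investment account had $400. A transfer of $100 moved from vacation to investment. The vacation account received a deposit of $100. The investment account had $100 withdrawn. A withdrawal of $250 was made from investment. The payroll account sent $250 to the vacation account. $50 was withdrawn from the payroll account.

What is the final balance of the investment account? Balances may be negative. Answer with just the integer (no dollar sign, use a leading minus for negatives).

Answer: 150

Derivation:
Tracking account balances step by step:
Start: payroll=900, vacation=100, investment=400
Event 1 (transfer 100 vacation -> investment): vacation: 100 - 100 = 0, investment: 400 + 100 = 500. Balances: payroll=900, vacation=0, investment=500
Event 2 (deposit 100 to vacation): vacation: 0 + 100 = 100. Balances: payroll=900, vacation=100, investment=500
Event 3 (withdraw 100 from investment): investment: 500 - 100 = 400. Balances: payroll=900, vacation=100, investment=400
Event 4 (withdraw 250 from investment): investment: 400 - 250 = 150. Balances: payroll=900, vacation=100, investment=150
Event 5 (transfer 250 payroll -> vacation): payroll: 900 - 250 = 650, vacation: 100 + 250 = 350. Balances: payroll=650, vacation=350, investment=150
Event 6 (withdraw 50 from payroll): payroll: 650 - 50 = 600. Balances: payroll=600, vacation=350, investment=150

Final balance of investment: 150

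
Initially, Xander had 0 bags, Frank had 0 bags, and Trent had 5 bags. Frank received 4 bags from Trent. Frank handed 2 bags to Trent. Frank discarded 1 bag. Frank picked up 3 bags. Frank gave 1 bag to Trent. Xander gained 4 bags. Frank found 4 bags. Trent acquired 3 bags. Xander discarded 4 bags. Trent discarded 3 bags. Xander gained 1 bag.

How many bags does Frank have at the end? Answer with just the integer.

Answer: 7

Derivation:
Tracking counts step by step:
Start: Xander=0, Frank=0, Trent=5
Event 1 (Trent -> Frank, 4): Trent: 5 -> 1, Frank: 0 -> 4. State: Xander=0, Frank=4, Trent=1
Event 2 (Frank -> Trent, 2): Frank: 4 -> 2, Trent: 1 -> 3. State: Xander=0, Frank=2, Trent=3
Event 3 (Frank -1): Frank: 2 -> 1. State: Xander=0, Frank=1, Trent=3
Event 4 (Frank +3): Frank: 1 -> 4. State: Xander=0, Frank=4, Trent=3
Event 5 (Frank -> Trent, 1): Frank: 4 -> 3, Trent: 3 -> 4. State: Xander=0, Frank=3, Trent=4
Event 6 (Xander +4): Xander: 0 -> 4. State: Xander=4, Frank=3, Trent=4
Event 7 (Frank +4): Frank: 3 -> 7. State: Xander=4, Frank=7, Trent=4
Event 8 (Trent +3): Trent: 4 -> 7. State: Xander=4, Frank=7, Trent=7
Event 9 (Xander -4): Xander: 4 -> 0. State: Xander=0, Frank=7, Trent=7
Event 10 (Trent -3): Trent: 7 -> 4. State: Xander=0, Frank=7, Trent=4
Event 11 (Xander +1): Xander: 0 -> 1. State: Xander=1, Frank=7, Trent=4

Frank's final count: 7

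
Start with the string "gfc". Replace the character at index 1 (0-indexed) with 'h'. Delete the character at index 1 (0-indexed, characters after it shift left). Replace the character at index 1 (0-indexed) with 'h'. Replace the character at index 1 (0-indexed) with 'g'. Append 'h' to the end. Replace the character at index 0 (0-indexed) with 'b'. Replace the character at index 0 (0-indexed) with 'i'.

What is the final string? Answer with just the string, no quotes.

Answer: igh

Derivation:
Applying each edit step by step:
Start: "gfc"
Op 1 (replace idx 1: 'f' -> 'h'): "gfc" -> "ghc"
Op 2 (delete idx 1 = 'h'): "ghc" -> "gc"
Op 3 (replace idx 1: 'c' -> 'h'): "gc" -> "gh"
Op 4 (replace idx 1: 'h' -> 'g'): "gh" -> "gg"
Op 5 (append 'h'): "gg" -> "ggh"
Op 6 (replace idx 0: 'g' -> 'b'): "ggh" -> "bgh"
Op 7 (replace idx 0: 'b' -> 'i'): "bgh" -> "igh"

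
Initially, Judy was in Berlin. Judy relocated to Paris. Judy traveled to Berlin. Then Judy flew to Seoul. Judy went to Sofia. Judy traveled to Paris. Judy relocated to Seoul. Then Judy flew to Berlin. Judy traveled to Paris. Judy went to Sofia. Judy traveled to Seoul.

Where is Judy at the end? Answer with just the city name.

Answer: Seoul

Derivation:
Tracking Judy's location:
Start: Judy is in Berlin.
After move 1: Berlin -> Paris. Judy is in Paris.
After move 2: Paris -> Berlin. Judy is in Berlin.
After move 3: Berlin -> Seoul. Judy is in Seoul.
After move 4: Seoul -> Sofia. Judy is in Sofia.
After move 5: Sofia -> Paris. Judy is in Paris.
After move 6: Paris -> Seoul. Judy is in Seoul.
After move 7: Seoul -> Berlin. Judy is in Berlin.
After move 8: Berlin -> Paris. Judy is in Paris.
After move 9: Paris -> Sofia. Judy is in Sofia.
After move 10: Sofia -> Seoul. Judy is in Seoul.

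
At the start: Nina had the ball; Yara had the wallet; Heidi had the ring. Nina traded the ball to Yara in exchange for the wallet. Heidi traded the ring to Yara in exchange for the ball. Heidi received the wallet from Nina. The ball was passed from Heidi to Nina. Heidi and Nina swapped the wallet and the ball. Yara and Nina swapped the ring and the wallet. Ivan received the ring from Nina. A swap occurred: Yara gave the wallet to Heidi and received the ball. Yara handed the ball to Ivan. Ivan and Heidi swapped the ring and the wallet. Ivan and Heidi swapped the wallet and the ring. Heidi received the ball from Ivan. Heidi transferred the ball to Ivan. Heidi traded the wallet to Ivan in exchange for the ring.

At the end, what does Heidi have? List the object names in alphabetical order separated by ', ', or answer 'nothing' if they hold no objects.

Tracking all object holders:
Start: ball:Nina, wallet:Yara, ring:Heidi
Event 1 (swap ball<->wallet: now ball:Yara, wallet:Nina). State: ball:Yara, wallet:Nina, ring:Heidi
Event 2 (swap ring<->ball: now ring:Yara, ball:Heidi). State: ball:Heidi, wallet:Nina, ring:Yara
Event 3 (give wallet: Nina -> Heidi). State: ball:Heidi, wallet:Heidi, ring:Yara
Event 4 (give ball: Heidi -> Nina). State: ball:Nina, wallet:Heidi, ring:Yara
Event 5 (swap wallet<->ball: now wallet:Nina, ball:Heidi). State: ball:Heidi, wallet:Nina, ring:Yara
Event 6 (swap ring<->wallet: now ring:Nina, wallet:Yara). State: ball:Heidi, wallet:Yara, ring:Nina
Event 7 (give ring: Nina -> Ivan). State: ball:Heidi, wallet:Yara, ring:Ivan
Event 8 (swap wallet<->ball: now wallet:Heidi, ball:Yara). State: ball:Yara, wallet:Heidi, ring:Ivan
Event 9 (give ball: Yara -> Ivan). State: ball:Ivan, wallet:Heidi, ring:Ivan
Event 10 (swap ring<->wallet: now ring:Heidi, wallet:Ivan). State: ball:Ivan, wallet:Ivan, ring:Heidi
Event 11 (swap wallet<->ring: now wallet:Heidi, ring:Ivan). State: ball:Ivan, wallet:Heidi, ring:Ivan
Event 12 (give ball: Ivan -> Heidi). State: ball:Heidi, wallet:Heidi, ring:Ivan
Event 13 (give ball: Heidi -> Ivan). State: ball:Ivan, wallet:Heidi, ring:Ivan
Event 14 (swap wallet<->ring: now wallet:Ivan, ring:Heidi). State: ball:Ivan, wallet:Ivan, ring:Heidi

Final state: ball:Ivan, wallet:Ivan, ring:Heidi
Heidi holds: ring.

Answer: ring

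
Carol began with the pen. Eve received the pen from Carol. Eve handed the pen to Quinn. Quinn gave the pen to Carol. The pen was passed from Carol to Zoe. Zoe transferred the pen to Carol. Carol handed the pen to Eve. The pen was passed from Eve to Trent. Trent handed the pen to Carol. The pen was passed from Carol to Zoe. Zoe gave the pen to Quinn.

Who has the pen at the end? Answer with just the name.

Tracking the pen through each event:
Start: Carol has the pen.
After event 1: Eve has the pen.
After event 2: Quinn has the pen.
After event 3: Carol has the pen.
After event 4: Zoe has the pen.
After event 5: Carol has the pen.
After event 6: Eve has the pen.
After event 7: Trent has the pen.
After event 8: Carol has the pen.
After event 9: Zoe has the pen.
After event 10: Quinn has the pen.

Answer: Quinn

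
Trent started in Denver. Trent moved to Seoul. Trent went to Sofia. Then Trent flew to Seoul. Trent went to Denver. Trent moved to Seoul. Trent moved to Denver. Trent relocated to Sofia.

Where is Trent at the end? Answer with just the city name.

Tracking Trent's location:
Start: Trent is in Denver.
After move 1: Denver -> Seoul. Trent is in Seoul.
After move 2: Seoul -> Sofia. Trent is in Sofia.
After move 3: Sofia -> Seoul. Trent is in Seoul.
After move 4: Seoul -> Denver. Trent is in Denver.
After move 5: Denver -> Seoul. Trent is in Seoul.
After move 6: Seoul -> Denver. Trent is in Denver.
After move 7: Denver -> Sofia. Trent is in Sofia.

Answer: Sofia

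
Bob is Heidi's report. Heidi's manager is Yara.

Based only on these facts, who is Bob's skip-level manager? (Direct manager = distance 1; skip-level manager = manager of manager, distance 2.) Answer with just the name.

Answer: Yara

Derivation:
Reconstructing the manager chain from the given facts:
  Yara -> Heidi -> Bob
(each arrow means 'manager of the next')
Positions in the chain (0 = top):
  position of Yara: 0
  position of Heidi: 1
  position of Bob: 2

Bob is at position 2; the skip-level manager is 2 steps up the chain, i.e. position 0: Yara.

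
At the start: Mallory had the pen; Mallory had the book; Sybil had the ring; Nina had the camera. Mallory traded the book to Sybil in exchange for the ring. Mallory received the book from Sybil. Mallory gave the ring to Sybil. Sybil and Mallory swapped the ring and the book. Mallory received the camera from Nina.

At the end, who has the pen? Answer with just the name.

Answer: Mallory

Derivation:
Tracking all object holders:
Start: pen:Mallory, book:Mallory, ring:Sybil, camera:Nina
Event 1 (swap book<->ring: now book:Sybil, ring:Mallory). State: pen:Mallory, book:Sybil, ring:Mallory, camera:Nina
Event 2 (give book: Sybil -> Mallory). State: pen:Mallory, book:Mallory, ring:Mallory, camera:Nina
Event 3 (give ring: Mallory -> Sybil). State: pen:Mallory, book:Mallory, ring:Sybil, camera:Nina
Event 4 (swap ring<->book: now ring:Mallory, book:Sybil). State: pen:Mallory, book:Sybil, ring:Mallory, camera:Nina
Event 5 (give camera: Nina -> Mallory). State: pen:Mallory, book:Sybil, ring:Mallory, camera:Mallory

Final state: pen:Mallory, book:Sybil, ring:Mallory, camera:Mallory
The pen is held by Mallory.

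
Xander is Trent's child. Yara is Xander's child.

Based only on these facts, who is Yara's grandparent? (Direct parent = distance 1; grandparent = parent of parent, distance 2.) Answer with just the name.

Answer: Trent

Derivation:
Reconstructing the parent chain from the given facts:
  Trent -> Xander -> Yara
(each arrow means 'parent of the next')
Positions in the chain (0 = top):
  position of Trent: 0
  position of Xander: 1
  position of Yara: 2

Yara is at position 2; the grandparent is 2 steps up the chain, i.e. position 0: Trent.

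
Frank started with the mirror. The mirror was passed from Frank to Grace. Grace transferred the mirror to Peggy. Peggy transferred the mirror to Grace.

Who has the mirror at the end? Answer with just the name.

Tracking the mirror through each event:
Start: Frank has the mirror.
After event 1: Grace has the mirror.
After event 2: Peggy has the mirror.
After event 3: Grace has the mirror.

Answer: Grace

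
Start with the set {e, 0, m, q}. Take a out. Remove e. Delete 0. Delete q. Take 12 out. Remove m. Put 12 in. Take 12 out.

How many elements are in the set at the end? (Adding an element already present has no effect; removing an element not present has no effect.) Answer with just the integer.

Answer: 0

Derivation:
Tracking the set through each operation:
Start: {0, e, m, q}
Event 1 (remove a): not present, no change. Set: {0, e, m, q}
Event 2 (remove e): removed. Set: {0, m, q}
Event 3 (remove 0): removed. Set: {m, q}
Event 4 (remove q): removed. Set: {m}
Event 5 (remove 12): not present, no change. Set: {m}
Event 6 (remove m): removed. Set: {}
Event 7 (add 12): added. Set: {12}
Event 8 (remove 12): removed. Set: {}

Final set: {} (size 0)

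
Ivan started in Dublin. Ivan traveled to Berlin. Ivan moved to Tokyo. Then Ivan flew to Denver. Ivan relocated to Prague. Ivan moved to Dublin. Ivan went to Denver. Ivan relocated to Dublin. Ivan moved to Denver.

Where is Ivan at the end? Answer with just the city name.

Answer: Denver

Derivation:
Tracking Ivan's location:
Start: Ivan is in Dublin.
After move 1: Dublin -> Berlin. Ivan is in Berlin.
After move 2: Berlin -> Tokyo. Ivan is in Tokyo.
After move 3: Tokyo -> Denver. Ivan is in Denver.
After move 4: Denver -> Prague. Ivan is in Prague.
After move 5: Prague -> Dublin. Ivan is in Dublin.
After move 6: Dublin -> Denver. Ivan is in Denver.
After move 7: Denver -> Dublin. Ivan is in Dublin.
After move 8: Dublin -> Denver. Ivan is in Denver.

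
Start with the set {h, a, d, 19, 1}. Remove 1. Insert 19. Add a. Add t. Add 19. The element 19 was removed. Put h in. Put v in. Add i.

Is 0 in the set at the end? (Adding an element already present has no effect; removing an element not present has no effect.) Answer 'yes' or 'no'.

Tracking the set through each operation:
Start: {1, 19, a, d, h}
Event 1 (remove 1): removed. Set: {19, a, d, h}
Event 2 (add 19): already present, no change. Set: {19, a, d, h}
Event 3 (add a): already present, no change. Set: {19, a, d, h}
Event 4 (add t): added. Set: {19, a, d, h, t}
Event 5 (add 19): already present, no change. Set: {19, a, d, h, t}
Event 6 (remove 19): removed. Set: {a, d, h, t}
Event 7 (add h): already present, no change. Set: {a, d, h, t}
Event 8 (add v): added. Set: {a, d, h, t, v}
Event 9 (add i): added. Set: {a, d, h, i, t, v}

Final set: {a, d, h, i, t, v} (size 6)
0 is NOT in the final set.

Answer: no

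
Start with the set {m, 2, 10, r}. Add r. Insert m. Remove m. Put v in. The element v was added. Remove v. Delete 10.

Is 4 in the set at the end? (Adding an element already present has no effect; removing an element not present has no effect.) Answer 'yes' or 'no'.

Tracking the set through each operation:
Start: {10, 2, m, r}
Event 1 (add r): already present, no change. Set: {10, 2, m, r}
Event 2 (add m): already present, no change. Set: {10, 2, m, r}
Event 3 (remove m): removed. Set: {10, 2, r}
Event 4 (add v): added. Set: {10, 2, r, v}
Event 5 (add v): already present, no change. Set: {10, 2, r, v}
Event 6 (remove v): removed. Set: {10, 2, r}
Event 7 (remove 10): removed. Set: {2, r}

Final set: {2, r} (size 2)
4 is NOT in the final set.

Answer: no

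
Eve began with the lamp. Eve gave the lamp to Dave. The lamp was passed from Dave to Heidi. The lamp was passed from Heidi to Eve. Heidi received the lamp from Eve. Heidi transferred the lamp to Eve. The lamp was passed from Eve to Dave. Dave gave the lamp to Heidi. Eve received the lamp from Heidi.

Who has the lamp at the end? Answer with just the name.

Tracking the lamp through each event:
Start: Eve has the lamp.
After event 1: Dave has the lamp.
After event 2: Heidi has the lamp.
After event 3: Eve has the lamp.
After event 4: Heidi has the lamp.
After event 5: Eve has the lamp.
After event 6: Dave has the lamp.
After event 7: Heidi has the lamp.
After event 8: Eve has the lamp.

Answer: Eve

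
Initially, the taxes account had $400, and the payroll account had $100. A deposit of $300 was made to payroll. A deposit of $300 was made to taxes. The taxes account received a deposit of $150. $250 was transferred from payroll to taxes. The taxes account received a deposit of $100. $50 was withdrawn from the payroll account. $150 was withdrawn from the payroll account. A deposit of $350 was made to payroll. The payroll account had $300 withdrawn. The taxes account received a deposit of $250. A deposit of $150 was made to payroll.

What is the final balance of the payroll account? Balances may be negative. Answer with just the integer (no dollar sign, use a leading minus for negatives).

Tracking account balances step by step:
Start: taxes=400, payroll=100
Event 1 (deposit 300 to payroll): payroll: 100 + 300 = 400. Balances: taxes=400, payroll=400
Event 2 (deposit 300 to taxes): taxes: 400 + 300 = 700. Balances: taxes=700, payroll=400
Event 3 (deposit 150 to taxes): taxes: 700 + 150 = 850. Balances: taxes=850, payroll=400
Event 4 (transfer 250 payroll -> taxes): payroll: 400 - 250 = 150, taxes: 850 + 250 = 1100. Balances: taxes=1100, payroll=150
Event 5 (deposit 100 to taxes): taxes: 1100 + 100 = 1200. Balances: taxes=1200, payroll=150
Event 6 (withdraw 50 from payroll): payroll: 150 - 50 = 100. Balances: taxes=1200, payroll=100
Event 7 (withdraw 150 from payroll): payroll: 100 - 150 = -50. Balances: taxes=1200, payroll=-50
Event 8 (deposit 350 to payroll): payroll: -50 + 350 = 300. Balances: taxes=1200, payroll=300
Event 9 (withdraw 300 from payroll): payroll: 300 - 300 = 0. Balances: taxes=1200, payroll=0
Event 10 (deposit 250 to taxes): taxes: 1200 + 250 = 1450. Balances: taxes=1450, payroll=0
Event 11 (deposit 150 to payroll): payroll: 0 + 150 = 150. Balances: taxes=1450, payroll=150

Final balance of payroll: 150

Answer: 150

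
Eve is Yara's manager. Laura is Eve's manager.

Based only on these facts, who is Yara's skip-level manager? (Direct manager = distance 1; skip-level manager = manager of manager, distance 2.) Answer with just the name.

Reconstructing the manager chain from the given facts:
  Laura -> Eve -> Yara
(each arrow means 'manager of the next')
Positions in the chain (0 = top):
  position of Laura: 0
  position of Eve: 1
  position of Yara: 2

Yara is at position 2; the skip-level manager is 2 steps up the chain, i.e. position 0: Laura.

Answer: Laura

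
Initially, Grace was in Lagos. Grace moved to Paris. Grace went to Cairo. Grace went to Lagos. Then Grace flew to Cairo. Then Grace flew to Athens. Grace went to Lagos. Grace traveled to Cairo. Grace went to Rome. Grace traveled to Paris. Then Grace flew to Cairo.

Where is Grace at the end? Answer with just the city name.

Tracking Grace's location:
Start: Grace is in Lagos.
After move 1: Lagos -> Paris. Grace is in Paris.
After move 2: Paris -> Cairo. Grace is in Cairo.
After move 3: Cairo -> Lagos. Grace is in Lagos.
After move 4: Lagos -> Cairo. Grace is in Cairo.
After move 5: Cairo -> Athens. Grace is in Athens.
After move 6: Athens -> Lagos. Grace is in Lagos.
After move 7: Lagos -> Cairo. Grace is in Cairo.
After move 8: Cairo -> Rome. Grace is in Rome.
After move 9: Rome -> Paris. Grace is in Paris.
After move 10: Paris -> Cairo. Grace is in Cairo.

Answer: Cairo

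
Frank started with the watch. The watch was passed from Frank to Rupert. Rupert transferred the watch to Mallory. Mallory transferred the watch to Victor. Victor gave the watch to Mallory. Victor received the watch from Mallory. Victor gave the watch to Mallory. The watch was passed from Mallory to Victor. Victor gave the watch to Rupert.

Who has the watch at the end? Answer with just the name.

Tracking the watch through each event:
Start: Frank has the watch.
After event 1: Rupert has the watch.
After event 2: Mallory has the watch.
After event 3: Victor has the watch.
After event 4: Mallory has the watch.
After event 5: Victor has the watch.
After event 6: Mallory has the watch.
After event 7: Victor has the watch.
After event 8: Rupert has the watch.

Answer: Rupert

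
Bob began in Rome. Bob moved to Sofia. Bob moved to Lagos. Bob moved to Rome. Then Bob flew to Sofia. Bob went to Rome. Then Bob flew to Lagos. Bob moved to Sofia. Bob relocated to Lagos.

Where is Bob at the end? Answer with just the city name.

Answer: Lagos

Derivation:
Tracking Bob's location:
Start: Bob is in Rome.
After move 1: Rome -> Sofia. Bob is in Sofia.
After move 2: Sofia -> Lagos. Bob is in Lagos.
After move 3: Lagos -> Rome. Bob is in Rome.
After move 4: Rome -> Sofia. Bob is in Sofia.
After move 5: Sofia -> Rome. Bob is in Rome.
After move 6: Rome -> Lagos. Bob is in Lagos.
After move 7: Lagos -> Sofia. Bob is in Sofia.
After move 8: Sofia -> Lagos. Bob is in Lagos.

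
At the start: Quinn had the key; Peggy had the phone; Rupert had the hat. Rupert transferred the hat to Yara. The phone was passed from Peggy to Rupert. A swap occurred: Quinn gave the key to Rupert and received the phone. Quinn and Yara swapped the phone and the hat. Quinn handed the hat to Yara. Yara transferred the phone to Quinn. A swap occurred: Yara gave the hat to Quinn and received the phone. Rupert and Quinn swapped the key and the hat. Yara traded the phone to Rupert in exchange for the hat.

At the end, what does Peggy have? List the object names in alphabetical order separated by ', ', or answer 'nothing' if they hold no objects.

Tracking all object holders:
Start: key:Quinn, phone:Peggy, hat:Rupert
Event 1 (give hat: Rupert -> Yara). State: key:Quinn, phone:Peggy, hat:Yara
Event 2 (give phone: Peggy -> Rupert). State: key:Quinn, phone:Rupert, hat:Yara
Event 3 (swap key<->phone: now key:Rupert, phone:Quinn). State: key:Rupert, phone:Quinn, hat:Yara
Event 4 (swap phone<->hat: now phone:Yara, hat:Quinn). State: key:Rupert, phone:Yara, hat:Quinn
Event 5 (give hat: Quinn -> Yara). State: key:Rupert, phone:Yara, hat:Yara
Event 6 (give phone: Yara -> Quinn). State: key:Rupert, phone:Quinn, hat:Yara
Event 7 (swap hat<->phone: now hat:Quinn, phone:Yara). State: key:Rupert, phone:Yara, hat:Quinn
Event 8 (swap key<->hat: now key:Quinn, hat:Rupert). State: key:Quinn, phone:Yara, hat:Rupert
Event 9 (swap phone<->hat: now phone:Rupert, hat:Yara). State: key:Quinn, phone:Rupert, hat:Yara

Final state: key:Quinn, phone:Rupert, hat:Yara
Peggy holds: (nothing).

Answer: nothing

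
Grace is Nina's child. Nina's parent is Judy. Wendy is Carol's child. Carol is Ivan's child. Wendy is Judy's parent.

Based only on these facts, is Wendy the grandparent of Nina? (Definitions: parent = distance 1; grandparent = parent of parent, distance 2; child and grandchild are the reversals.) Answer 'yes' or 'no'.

Reconstructing the parent chain from the given facts:
  Ivan -> Carol -> Wendy -> Judy -> Nina -> Grace
(each arrow means 'parent of the next')
Positions in the chain (0 = top):
  position of Ivan: 0
  position of Carol: 1
  position of Wendy: 2
  position of Judy: 3
  position of Nina: 4
  position of Grace: 5

Wendy is at position 2, Nina is at position 4; signed distance (j - i) = 2.
'grandparent' requires j - i = 2. Actual distance is 2, so the relation HOLDS.

Answer: yes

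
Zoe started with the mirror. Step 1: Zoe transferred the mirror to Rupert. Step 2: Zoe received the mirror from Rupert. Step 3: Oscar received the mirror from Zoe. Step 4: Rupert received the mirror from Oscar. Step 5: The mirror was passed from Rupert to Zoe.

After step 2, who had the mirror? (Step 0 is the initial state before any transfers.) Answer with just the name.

Answer: Zoe

Derivation:
Tracking the mirror holder through step 2:
After step 0 (start): Zoe
After step 1: Rupert
After step 2: Zoe

At step 2, the holder is Zoe.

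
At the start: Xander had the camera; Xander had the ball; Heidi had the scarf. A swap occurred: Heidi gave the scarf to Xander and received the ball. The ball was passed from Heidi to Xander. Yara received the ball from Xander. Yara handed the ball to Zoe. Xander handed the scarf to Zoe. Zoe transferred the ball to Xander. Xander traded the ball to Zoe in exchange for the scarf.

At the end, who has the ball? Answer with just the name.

Tracking all object holders:
Start: camera:Xander, ball:Xander, scarf:Heidi
Event 1 (swap scarf<->ball: now scarf:Xander, ball:Heidi). State: camera:Xander, ball:Heidi, scarf:Xander
Event 2 (give ball: Heidi -> Xander). State: camera:Xander, ball:Xander, scarf:Xander
Event 3 (give ball: Xander -> Yara). State: camera:Xander, ball:Yara, scarf:Xander
Event 4 (give ball: Yara -> Zoe). State: camera:Xander, ball:Zoe, scarf:Xander
Event 5 (give scarf: Xander -> Zoe). State: camera:Xander, ball:Zoe, scarf:Zoe
Event 6 (give ball: Zoe -> Xander). State: camera:Xander, ball:Xander, scarf:Zoe
Event 7 (swap ball<->scarf: now ball:Zoe, scarf:Xander). State: camera:Xander, ball:Zoe, scarf:Xander

Final state: camera:Xander, ball:Zoe, scarf:Xander
The ball is held by Zoe.

Answer: Zoe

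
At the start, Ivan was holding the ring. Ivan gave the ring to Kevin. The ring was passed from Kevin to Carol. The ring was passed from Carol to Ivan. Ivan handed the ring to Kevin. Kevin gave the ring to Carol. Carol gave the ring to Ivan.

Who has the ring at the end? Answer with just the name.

Answer: Ivan

Derivation:
Tracking the ring through each event:
Start: Ivan has the ring.
After event 1: Kevin has the ring.
After event 2: Carol has the ring.
After event 3: Ivan has the ring.
After event 4: Kevin has the ring.
After event 5: Carol has the ring.
After event 6: Ivan has the ring.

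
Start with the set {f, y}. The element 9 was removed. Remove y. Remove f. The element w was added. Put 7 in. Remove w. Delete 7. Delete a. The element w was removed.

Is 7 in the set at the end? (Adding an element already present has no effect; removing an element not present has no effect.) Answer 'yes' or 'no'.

Answer: no

Derivation:
Tracking the set through each operation:
Start: {f, y}
Event 1 (remove 9): not present, no change. Set: {f, y}
Event 2 (remove y): removed. Set: {f}
Event 3 (remove f): removed. Set: {}
Event 4 (add w): added. Set: {w}
Event 5 (add 7): added. Set: {7, w}
Event 6 (remove w): removed. Set: {7}
Event 7 (remove 7): removed. Set: {}
Event 8 (remove a): not present, no change. Set: {}
Event 9 (remove w): not present, no change. Set: {}

Final set: {} (size 0)
7 is NOT in the final set.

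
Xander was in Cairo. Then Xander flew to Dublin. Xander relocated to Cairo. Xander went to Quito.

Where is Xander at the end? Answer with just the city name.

Answer: Quito

Derivation:
Tracking Xander's location:
Start: Xander is in Cairo.
After move 1: Cairo -> Dublin. Xander is in Dublin.
After move 2: Dublin -> Cairo. Xander is in Cairo.
After move 3: Cairo -> Quito. Xander is in Quito.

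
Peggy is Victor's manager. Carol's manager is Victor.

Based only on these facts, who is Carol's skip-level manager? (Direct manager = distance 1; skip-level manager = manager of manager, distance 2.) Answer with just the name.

Reconstructing the manager chain from the given facts:
  Peggy -> Victor -> Carol
(each arrow means 'manager of the next')
Positions in the chain (0 = top):
  position of Peggy: 0
  position of Victor: 1
  position of Carol: 2

Carol is at position 2; the skip-level manager is 2 steps up the chain, i.e. position 0: Peggy.

Answer: Peggy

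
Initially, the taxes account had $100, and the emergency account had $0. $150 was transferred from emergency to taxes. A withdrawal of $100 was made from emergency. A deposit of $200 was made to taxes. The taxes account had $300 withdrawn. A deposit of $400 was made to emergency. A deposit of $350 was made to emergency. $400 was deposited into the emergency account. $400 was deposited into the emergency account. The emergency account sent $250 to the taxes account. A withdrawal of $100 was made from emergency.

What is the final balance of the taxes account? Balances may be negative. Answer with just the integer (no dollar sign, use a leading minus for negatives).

Answer: 400

Derivation:
Tracking account balances step by step:
Start: taxes=100, emergency=0
Event 1 (transfer 150 emergency -> taxes): emergency: 0 - 150 = -150, taxes: 100 + 150 = 250. Balances: taxes=250, emergency=-150
Event 2 (withdraw 100 from emergency): emergency: -150 - 100 = -250. Balances: taxes=250, emergency=-250
Event 3 (deposit 200 to taxes): taxes: 250 + 200 = 450. Balances: taxes=450, emergency=-250
Event 4 (withdraw 300 from taxes): taxes: 450 - 300 = 150. Balances: taxes=150, emergency=-250
Event 5 (deposit 400 to emergency): emergency: -250 + 400 = 150. Balances: taxes=150, emergency=150
Event 6 (deposit 350 to emergency): emergency: 150 + 350 = 500. Balances: taxes=150, emergency=500
Event 7 (deposit 400 to emergency): emergency: 500 + 400 = 900. Balances: taxes=150, emergency=900
Event 8 (deposit 400 to emergency): emergency: 900 + 400 = 1300. Balances: taxes=150, emergency=1300
Event 9 (transfer 250 emergency -> taxes): emergency: 1300 - 250 = 1050, taxes: 150 + 250 = 400. Balances: taxes=400, emergency=1050
Event 10 (withdraw 100 from emergency): emergency: 1050 - 100 = 950. Balances: taxes=400, emergency=950

Final balance of taxes: 400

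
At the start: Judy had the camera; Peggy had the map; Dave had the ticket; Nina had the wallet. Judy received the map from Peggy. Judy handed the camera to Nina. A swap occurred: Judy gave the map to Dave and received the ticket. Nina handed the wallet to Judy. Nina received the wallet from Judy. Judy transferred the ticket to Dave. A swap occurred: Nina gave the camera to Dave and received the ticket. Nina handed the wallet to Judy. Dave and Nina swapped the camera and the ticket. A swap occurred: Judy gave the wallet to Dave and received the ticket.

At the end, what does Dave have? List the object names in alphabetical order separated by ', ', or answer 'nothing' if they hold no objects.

Answer: map, wallet

Derivation:
Tracking all object holders:
Start: camera:Judy, map:Peggy, ticket:Dave, wallet:Nina
Event 1 (give map: Peggy -> Judy). State: camera:Judy, map:Judy, ticket:Dave, wallet:Nina
Event 2 (give camera: Judy -> Nina). State: camera:Nina, map:Judy, ticket:Dave, wallet:Nina
Event 3 (swap map<->ticket: now map:Dave, ticket:Judy). State: camera:Nina, map:Dave, ticket:Judy, wallet:Nina
Event 4 (give wallet: Nina -> Judy). State: camera:Nina, map:Dave, ticket:Judy, wallet:Judy
Event 5 (give wallet: Judy -> Nina). State: camera:Nina, map:Dave, ticket:Judy, wallet:Nina
Event 6 (give ticket: Judy -> Dave). State: camera:Nina, map:Dave, ticket:Dave, wallet:Nina
Event 7 (swap camera<->ticket: now camera:Dave, ticket:Nina). State: camera:Dave, map:Dave, ticket:Nina, wallet:Nina
Event 8 (give wallet: Nina -> Judy). State: camera:Dave, map:Dave, ticket:Nina, wallet:Judy
Event 9 (swap camera<->ticket: now camera:Nina, ticket:Dave). State: camera:Nina, map:Dave, ticket:Dave, wallet:Judy
Event 10 (swap wallet<->ticket: now wallet:Dave, ticket:Judy). State: camera:Nina, map:Dave, ticket:Judy, wallet:Dave

Final state: camera:Nina, map:Dave, ticket:Judy, wallet:Dave
Dave holds: map, wallet.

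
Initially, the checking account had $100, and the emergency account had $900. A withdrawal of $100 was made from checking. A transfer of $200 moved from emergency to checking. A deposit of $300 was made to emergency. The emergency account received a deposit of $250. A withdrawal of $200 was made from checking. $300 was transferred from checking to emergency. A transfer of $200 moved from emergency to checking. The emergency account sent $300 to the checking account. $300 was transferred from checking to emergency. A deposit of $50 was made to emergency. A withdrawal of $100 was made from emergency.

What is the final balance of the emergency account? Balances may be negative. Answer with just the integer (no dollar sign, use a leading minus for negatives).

Answer: 1300

Derivation:
Tracking account balances step by step:
Start: checking=100, emergency=900
Event 1 (withdraw 100 from checking): checking: 100 - 100 = 0. Balances: checking=0, emergency=900
Event 2 (transfer 200 emergency -> checking): emergency: 900 - 200 = 700, checking: 0 + 200 = 200. Balances: checking=200, emergency=700
Event 3 (deposit 300 to emergency): emergency: 700 + 300 = 1000. Balances: checking=200, emergency=1000
Event 4 (deposit 250 to emergency): emergency: 1000 + 250 = 1250. Balances: checking=200, emergency=1250
Event 5 (withdraw 200 from checking): checking: 200 - 200 = 0. Balances: checking=0, emergency=1250
Event 6 (transfer 300 checking -> emergency): checking: 0 - 300 = -300, emergency: 1250 + 300 = 1550. Balances: checking=-300, emergency=1550
Event 7 (transfer 200 emergency -> checking): emergency: 1550 - 200 = 1350, checking: -300 + 200 = -100. Balances: checking=-100, emergency=1350
Event 8 (transfer 300 emergency -> checking): emergency: 1350 - 300 = 1050, checking: -100 + 300 = 200. Balances: checking=200, emergency=1050
Event 9 (transfer 300 checking -> emergency): checking: 200 - 300 = -100, emergency: 1050 + 300 = 1350. Balances: checking=-100, emergency=1350
Event 10 (deposit 50 to emergency): emergency: 1350 + 50 = 1400. Balances: checking=-100, emergency=1400
Event 11 (withdraw 100 from emergency): emergency: 1400 - 100 = 1300. Balances: checking=-100, emergency=1300

Final balance of emergency: 1300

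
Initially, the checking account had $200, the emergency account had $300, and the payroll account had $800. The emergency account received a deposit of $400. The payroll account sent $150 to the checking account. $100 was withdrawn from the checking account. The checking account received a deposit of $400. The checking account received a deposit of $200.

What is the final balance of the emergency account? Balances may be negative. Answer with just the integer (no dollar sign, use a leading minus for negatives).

Tracking account balances step by step:
Start: checking=200, emergency=300, payroll=800
Event 1 (deposit 400 to emergency): emergency: 300 + 400 = 700. Balances: checking=200, emergency=700, payroll=800
Event 2 (transfer 150 payroll -> checking): payroll: 800 - 150 = 650, checking: 200 + 150 = 350. Balances: checking=350, emergency=700, payroll=650
Event 3 (withdraw 100 from checking): checking: 350 - 100 = 250. Balances: checking=250, emergency=700, payroll=650
Event 4 (deposit 400 to checking): checking: 250 + 400 = 650. Balances: checking=650, emergency=700, payroll=650
Event 5 (deposit 200 to checking): checking: 650 + 200 = 850. Balances: checking=850, emergency=700, payroll=650

Final balance of emergency: 700

Answer: 700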